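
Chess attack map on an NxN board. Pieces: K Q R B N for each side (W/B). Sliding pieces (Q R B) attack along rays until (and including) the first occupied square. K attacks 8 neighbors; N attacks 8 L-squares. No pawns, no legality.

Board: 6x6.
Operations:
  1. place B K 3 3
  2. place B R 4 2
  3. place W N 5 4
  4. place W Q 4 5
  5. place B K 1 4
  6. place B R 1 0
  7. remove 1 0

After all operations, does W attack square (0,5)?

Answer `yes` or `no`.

Op 1: place BK@(3,3)
Op 2: place BR@(4,2)
Op 3: place WN@(5,4)
Op 4: place WQ@(4,5)
Op 5: place BK@(1,4)
Op 6: place BR@(1,0)
Op 7: remove (1,0)
Per-piece attacks for W:
  WQ@(4,5): attacks (4,4) (4,3) (4,2) (5,5) (3,5) (2,5) (1,5) (0,5) (5,4) (3,4) (2,3) (1,2) (0,1) [ray(0,-1) blocked at (4,2); ray(1,-1) blocked at (5,4)]
  WN@(5,4): attacks (3,5) (4,2) (3,3)
W attacks (0,5): yes

Answer: yes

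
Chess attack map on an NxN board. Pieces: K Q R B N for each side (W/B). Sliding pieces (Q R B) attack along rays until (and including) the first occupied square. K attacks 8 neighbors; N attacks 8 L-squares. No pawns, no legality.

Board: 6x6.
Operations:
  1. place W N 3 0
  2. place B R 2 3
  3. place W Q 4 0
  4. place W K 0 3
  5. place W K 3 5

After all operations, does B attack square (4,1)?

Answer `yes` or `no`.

Answer: no

Derivation:
Op 1: place WN@(3,0)
Op 2: place BR@(2,3)
Op 3: place WQ@(4,0)
Op 4: place WK@(0,3)
Op 5: place WK@(3,5)
Per-piece attacks for B:
  BR@(2,3): attacks (2,4) (2,5) (2,2) (2,1) (2,0) (3,3) (4,3) (5,3) (1,3) (0,3) [ray(-1,0) blocked at (0,3)]
B attacks (4,1): no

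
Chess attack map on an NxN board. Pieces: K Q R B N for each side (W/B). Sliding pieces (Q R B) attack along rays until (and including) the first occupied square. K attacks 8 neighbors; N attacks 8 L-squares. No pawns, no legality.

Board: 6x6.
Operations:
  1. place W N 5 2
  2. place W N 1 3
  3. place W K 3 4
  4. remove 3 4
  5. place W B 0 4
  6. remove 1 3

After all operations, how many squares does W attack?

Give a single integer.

Answer: 7

Derivation:
Op 1: place WN@(5,2)
Op 2: place WN@(1,3)
Op 3: place WK@(3,4)
Op 4: remove (3,4)
Op 5: place WB@(0,4)
Op 6: remove (1,3)
Per-piece attacks for W:
  WB@(0,4): attacks (1,5) (1,3) (2,2) (3,1) (4,0)
  WN@(5,2): attacks (4,4) (3,3) (4,0) (3,1)
Union (7 distinct): (1,3) (1,5) (2,2) (3,1) (3,3) (4,0) (4,4)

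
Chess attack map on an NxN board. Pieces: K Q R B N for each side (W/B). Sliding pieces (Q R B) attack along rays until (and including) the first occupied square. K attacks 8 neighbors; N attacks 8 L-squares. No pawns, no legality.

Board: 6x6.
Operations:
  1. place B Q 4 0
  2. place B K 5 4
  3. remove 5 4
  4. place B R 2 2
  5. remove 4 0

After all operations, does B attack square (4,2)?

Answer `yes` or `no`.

Op 1: place BQ@(4,0)
Op 2: place BK@(5,4)
Op 3: remove (5,4)
Op 4: place BR@(2,2)
Op 5: remove (4,0)
Per-piece attacks for B:
  BR@(2,2): attacks (2,3) (2,4) (2,5) (2,1) (2,0) (3,2) (4,2) (5,2) (1,2) (0,2)
B attacks (4,2): yes

Answer: yes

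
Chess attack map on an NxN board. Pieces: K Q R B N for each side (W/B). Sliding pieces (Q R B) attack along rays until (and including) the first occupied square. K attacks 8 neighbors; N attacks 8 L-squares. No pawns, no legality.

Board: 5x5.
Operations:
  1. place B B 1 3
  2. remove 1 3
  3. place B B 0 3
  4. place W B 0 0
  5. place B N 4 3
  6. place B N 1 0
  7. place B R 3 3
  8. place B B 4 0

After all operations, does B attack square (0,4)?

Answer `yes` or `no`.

Op 1: place BB@(1,3)
Op 2: remove (1,3)
Op 3: place BB@(0,3)
Op 4: place WB@(0,0)
Op 5: place BN@(4,3)
Op 6: place BN@(1,0)
Op 7: place BR@(3,3)
Op 8: place BB@(4,0)
Per-piece attacks for B:
  BB@(0,3): attacks (1,4) (1,2) (2,1) (3,0)
  BN@(1,0): attacks (2,2) (3,1) (0,2)
  BR@(3,3): attacks (3,4) (3,2) (3,1) (3,0) (4,3) (2,3) (1,3) (0,3) [ray(1,0) blocked at (4,3); ray(-1,0) blocked at (0,3)]
  BB@(4,0): attacks (3,1) (2,2) (1,3) (0,4)
  BN@(4,3): attacks (2,4) (3,1) (2,2)
B attacks (0,4): yes

Answer: yes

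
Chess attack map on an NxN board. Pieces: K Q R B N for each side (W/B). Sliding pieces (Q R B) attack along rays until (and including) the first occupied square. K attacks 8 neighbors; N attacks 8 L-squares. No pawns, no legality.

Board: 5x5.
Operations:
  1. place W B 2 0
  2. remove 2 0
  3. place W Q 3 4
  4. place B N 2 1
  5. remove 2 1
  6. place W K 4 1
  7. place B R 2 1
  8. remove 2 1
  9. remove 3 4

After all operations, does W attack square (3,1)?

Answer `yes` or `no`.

Answer: yes

Derivation:
Op 1: place WB@(2,0)
Op 2: remove (2,0)
Op 3: place WQ@(3,4)
Op 4: place BN@(2,1)
Op 5: remove (2,1)
Op 6: place WK@(4,1)
Op 7: place BR@(2,1)
Op 8: remove (2,1)
Op 9: remove (3,4)
Per-piece attacks for W:
  WK@(4,1): attacks (4,2) (4,0) (3,1) (3,2) (3,0)
W attacks (3,1): yes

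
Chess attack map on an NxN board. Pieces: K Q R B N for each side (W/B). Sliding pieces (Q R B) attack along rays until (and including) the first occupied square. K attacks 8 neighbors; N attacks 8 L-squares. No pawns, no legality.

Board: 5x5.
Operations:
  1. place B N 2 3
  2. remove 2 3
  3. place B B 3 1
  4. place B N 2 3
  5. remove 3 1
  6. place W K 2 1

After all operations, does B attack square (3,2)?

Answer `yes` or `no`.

Answer: no

Derivation:
Op 1: place BN@(2,3)
Op 2: remove (2,3)
Op 3: place BB@(3,1)
Op 4: place BN@(2,3)
Op 5: remove (3,1)
Op 6: place WK@(2,1)
Per-piece attacks for B:
  BN@(2,3): attacks (4,4) (0,4) (3,1) (4,2) (1,1) (0,2)
B attacks (3,2): no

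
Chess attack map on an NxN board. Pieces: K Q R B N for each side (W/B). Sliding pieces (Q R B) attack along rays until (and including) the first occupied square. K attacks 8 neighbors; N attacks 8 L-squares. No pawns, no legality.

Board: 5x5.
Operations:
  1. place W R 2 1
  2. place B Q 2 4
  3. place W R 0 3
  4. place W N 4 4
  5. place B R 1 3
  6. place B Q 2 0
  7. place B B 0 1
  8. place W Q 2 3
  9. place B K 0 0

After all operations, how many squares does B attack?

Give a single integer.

Answer: 19

Derivation:
Op 1: place WR@(2,1)
Op 2: place BQ@(2,4)
Op 3: place WR@(0,3)
Op 4: place WN@(4,4)
Op 5: place BR@(1,3)
Op 6: place BQ@(2,0)
Op 7: place BB@(0,1)
Op 8: place WQ@(2,3)
Op 9: place BK@(0,0)
Per-piece attacks for B:
  BK@(0,0): attacks (0,1) (1,0) (1,1)
  BB@(0,1): attacks (1,2) (2,3) (1,0) [ray(1,1) blocked at (2,3)]
  BR@(1,3): attacks (1,4) (1,2) (1,1) (1,0) (2,3) (0,3) [ray(1,0) blocked at (2,3); ray(-1,0) blocked at (0,3)]
  BQ@(2,0): attacks (2,1) (3,0) (4,0) (1,0) (0,0) (3,1) (4,2) (1,1) (0,2) [ray(0,1) blocked at (2,1); ray(-1,0) blocked at (0,0)]
  BQ@(2,4): attacks (2,3) (3,4) (4,4) (1,4) (0,4) (3,3) (4,2) (1,3) [ray(0,-1) blocked at (2,3); ray(1,0) blocked at (4,4); ray(-1,-1) blocked at (1,3)]
Union (19 distinct): (0,0) (0,1) (0,2) (0,3) (0,4) (1,0) (1,1) (1,2) (1,3) (1,4) (2,1) (2,3) (3,0) (3,1) (3,3) (3,4) (4,0) (4,2) (4,4)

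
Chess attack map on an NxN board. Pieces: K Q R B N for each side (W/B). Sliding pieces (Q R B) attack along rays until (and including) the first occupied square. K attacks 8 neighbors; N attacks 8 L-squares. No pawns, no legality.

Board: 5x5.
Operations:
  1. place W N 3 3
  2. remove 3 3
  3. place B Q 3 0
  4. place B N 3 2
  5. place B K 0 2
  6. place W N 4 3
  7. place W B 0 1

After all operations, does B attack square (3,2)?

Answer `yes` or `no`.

Answer: yes

Derivation:
Op 1: place WN@(3,3)
Op 2: remove (3,3)
Op 3: place BQ@(3,0)
Op 4: place BN@(3,2)
Op 5: place BK@(0,2)
Op 6: place WN@(4,3)
Op 7: place WB@(0,1)
Per-piece attacks for B:
  BK@(0,2): attacks (0,3) (0,1) (1,2) (1,3) (1,1)
  BQ@(3,0): attacks (3,1) (3,2) (4,0) (2,0) (1,0) (0,0) (4,1) (2,1) (1,2) (0,3) [ray(0,1) blocked at (3,2)]
  BN@(3,2): attacks (4,4) (2,4) (1,3) (4,0) (2,0) (1,1)
B attacks (3,2): yes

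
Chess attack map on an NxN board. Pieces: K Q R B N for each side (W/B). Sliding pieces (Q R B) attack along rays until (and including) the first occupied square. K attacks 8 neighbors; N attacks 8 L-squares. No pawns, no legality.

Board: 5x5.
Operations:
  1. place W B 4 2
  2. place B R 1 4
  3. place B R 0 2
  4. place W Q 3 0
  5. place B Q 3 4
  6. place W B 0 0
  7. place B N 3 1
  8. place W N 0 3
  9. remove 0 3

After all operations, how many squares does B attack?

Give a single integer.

Answer: 19

Derivation:
Op 1: place WB@(4,2)
Op 2: place BR@(1,4)
Op 3: place BR@(0,2)
Op 4: place WQ@(3,0)
Op 5: place BQ@(3,4)
Op 6: place WB@(0,0)
Op 7: place BN@(3,1)
Op 8: place WN@(0,3)
Op 9: remove (0,3)
Per-piece attacks for B:
  BR@(0,2): attacks (0,3) (0,4) (0,1) (0,0) (1,2) (2,2) (3,2) (4,2) [ray(0,-1) blocked at (0,0); ray(1,0) blocked at (4,2)]
  BR@(1,4): attacks (1,3) (1,2) (1,1) (1,0) (2,4) (3,4) (0,4) [ray(1,0) blocked at (3,4)]
  BN@(3,1): attacks (4,3) (2,3) (1,2) (1,0)
  BQ@(3,4): attacks (3,3) (3,2) (3,1) (4,4) (2,4) (1,4) (4,3) (2,3) (1,2) (0,1) [ray(0,-1) blocked at (3,1); ray(-1,0) blocked at (1,4)]
Union (19 distinct): (0,0) (0,1) (0,3) (0,4) (1,0) (1,1) (1,2) (1,3) (1,4) (2,2) (2,3) (2,4) (3,1) (3,2) (3,3) (3,4) (4,2) (4,3) (4,4)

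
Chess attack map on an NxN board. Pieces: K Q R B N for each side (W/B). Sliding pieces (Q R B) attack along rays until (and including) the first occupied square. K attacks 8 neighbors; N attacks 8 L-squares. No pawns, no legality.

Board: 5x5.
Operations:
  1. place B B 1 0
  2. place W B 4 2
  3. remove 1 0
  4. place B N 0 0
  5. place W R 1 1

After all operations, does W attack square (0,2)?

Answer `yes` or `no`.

Answer: no

Derivation:
Op 1: place BB@(1,0)
Op 2: place WB@(4,2)
Op 3: remove (1,0)
Op 4: place BN@(0,0)
Op 5: place WR@(1,1)
Per-piece attacks for W:
  WR@(1,1): attacks (1,2) (1,3) (1,4) (1,0) (2,1) (3,1) (4,1) (0,1)
  WB@(4,2): attacks (3,3) (2,4) (3,1) (2,0)
W attacks (0,2): no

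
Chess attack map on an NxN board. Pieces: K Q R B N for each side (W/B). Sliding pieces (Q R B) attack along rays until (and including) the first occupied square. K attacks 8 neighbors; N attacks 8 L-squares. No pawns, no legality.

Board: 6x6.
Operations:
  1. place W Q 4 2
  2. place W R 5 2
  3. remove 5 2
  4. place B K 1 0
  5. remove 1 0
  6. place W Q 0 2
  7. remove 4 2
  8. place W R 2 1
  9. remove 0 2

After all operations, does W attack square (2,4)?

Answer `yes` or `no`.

Op 1: place WQ@(4,2)
Op 2: place WR@(5,2)
Op 3: remove (5,2)
Op 4: place BK@(1,0)
Op 5: remove (1,0)
Op 6: place WQ@(0,2)
Op 7: remove (4,2)
Op 8: place WR@(2,1)
Op 9: remove (0,2)
Per-piece attacks for W:
  WR@(2,1): attacks (2,2) (2,3) (2,4) (2,5) (2,0) (3,1) (4,1) (5,1) (1,1) (0,1)
W attacks (2,4): yes

Answer: yes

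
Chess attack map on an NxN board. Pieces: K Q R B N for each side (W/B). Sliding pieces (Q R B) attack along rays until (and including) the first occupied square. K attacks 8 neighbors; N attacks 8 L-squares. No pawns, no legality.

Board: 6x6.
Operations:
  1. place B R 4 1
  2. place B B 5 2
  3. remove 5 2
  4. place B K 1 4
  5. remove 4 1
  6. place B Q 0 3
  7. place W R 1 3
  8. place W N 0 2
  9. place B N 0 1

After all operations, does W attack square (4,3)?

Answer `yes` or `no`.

Answer: yes

Derivation:
Op 1: place BR@(4,1)
Op 2: place BB@(5,2)
Op 3: remove (5,2)
Op 4: place BK@(1,4)
Op 5: remove (4,1)
Op 6: place BQ@(0,3)
Op 7: place WR@(1,3)
Op 8: place WN@(0,2)
Op 9: place BN@(0,1)
Per-piece attacks for W:
  WN@(0,2): attacks (1,4) (2,3) (1,0) (2,1)
  WR@(1,3): attacks (1,4) (1,2) (1,1) (1,0) (2,3) (3,3) (4,3) (5,3) (0,3) [ray(0,1) blocked at (1,4); ray(-1,0) blocked at (0,3)]
W attacks (4,3): yes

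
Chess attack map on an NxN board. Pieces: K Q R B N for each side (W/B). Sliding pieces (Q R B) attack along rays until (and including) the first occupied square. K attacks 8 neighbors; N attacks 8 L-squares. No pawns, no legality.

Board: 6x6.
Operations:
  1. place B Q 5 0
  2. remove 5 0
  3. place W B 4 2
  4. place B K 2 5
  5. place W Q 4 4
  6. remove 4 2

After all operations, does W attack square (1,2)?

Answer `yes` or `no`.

Answer: no

Derivation:
Op 1: place BQ@(5,0)
Op 2: remove (5,0)
Op 3: place WB@(4,2)
Op 4: place BK@(2,5)
Op 5: place WQ@(4,4)
Op 6: remove (4,2)
Per-piece attacks for W:
  WQ@(4,4): attacks (4,5) (4,3) (4,2) (4,1) (4,0) (5,4) (3,4) (2,4) (1,4) (0,4) (5,5) (5,3) (3,5) (3,3) (2,2) (1,1) (0,0)
W attacks (1,2): no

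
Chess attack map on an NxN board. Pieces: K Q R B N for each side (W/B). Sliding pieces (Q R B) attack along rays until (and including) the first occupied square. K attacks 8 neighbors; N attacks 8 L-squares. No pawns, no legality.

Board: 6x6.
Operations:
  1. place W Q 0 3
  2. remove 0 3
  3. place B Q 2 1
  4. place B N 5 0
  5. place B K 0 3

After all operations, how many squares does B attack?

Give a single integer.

Answer: 22

Derivation:
Op 1: place WQ@(0,3)
Op 2: remove (0,3)
Op 3: place BQ@(2,1)
Op 4: place BN@(5,0)
Op 5: place BK@(0,3)
Per-piece attacks for B:
  BK@(0,3): attacks (0,4) (0,2) (1,3) (1,4) (1,2)
  BQ@(2,1): attacks (2,2) (2,3) (2,4) (2,5) (2,0) (3,1) (4,1) (5,1) (1,1) (0,1) (3,2) (4,3) (5,4) (3,0) (1,2) (0,3) (1,0) [ray(-1,1) blocked at (0,3)]
  BN@(5,0): attacks (4,2) (3,1)
Union (22 distinct): (0,1) (0,2) (0,3) (0,4) (1,0) (1,1) (1,2) (1,3) (1,4) (2,0) (2,2) (2,3) (2,4) (2,5) (3,0) (3,1) (3,2) (4,1) (4,2) (4,3) (5,1) (5,4)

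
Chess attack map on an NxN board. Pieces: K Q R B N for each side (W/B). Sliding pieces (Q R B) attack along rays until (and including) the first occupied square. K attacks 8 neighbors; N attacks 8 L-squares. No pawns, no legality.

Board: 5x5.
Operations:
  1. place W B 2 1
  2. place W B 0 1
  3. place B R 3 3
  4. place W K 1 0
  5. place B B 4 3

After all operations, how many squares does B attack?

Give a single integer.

Op 1: place WB@(2,1)
Op 2: place WB@(0,1)
Op 3: place BR@(3,3)
Op 4: place WK@(1,0)
Op 5: place BB@(4,3)
Per-piece attacks for B:
  BR@(3,3): attacks (3,4) (3,2) (3,1) (3,0) (4,3) (2,3) (1,3) (0,3) [ray(1,0) blocked at (4,3)]
  BB@(4,3): attacks (3,4) (3,2) (2,1) [ray(-1,-1) blocked at (2,1)]
Union (9 distinct): (0,3) (1,3) (2,1) (2,3) (3,0) (3,1) (3,2) (3,4) (4,3)

Answer: 9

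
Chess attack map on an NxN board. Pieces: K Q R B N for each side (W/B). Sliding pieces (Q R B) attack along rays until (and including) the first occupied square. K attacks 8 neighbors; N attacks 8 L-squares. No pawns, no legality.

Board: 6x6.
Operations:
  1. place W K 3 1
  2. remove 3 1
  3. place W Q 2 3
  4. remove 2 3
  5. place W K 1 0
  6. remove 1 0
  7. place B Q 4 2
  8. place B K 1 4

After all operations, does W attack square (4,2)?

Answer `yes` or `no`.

Op 1: place WK@(3,1)
Op 2: remove (3,1)
Op 3: place WQ@(2,3)
Op 4: remove (2,3)
Op 5: place WK@(1,0)
Op 6: remove (1,0)
Op 7: place BQ@(4,2)
Op 8: place BK@(1,4)
Per-piece attacks for W:
W attacks (4,2): no

Answer: no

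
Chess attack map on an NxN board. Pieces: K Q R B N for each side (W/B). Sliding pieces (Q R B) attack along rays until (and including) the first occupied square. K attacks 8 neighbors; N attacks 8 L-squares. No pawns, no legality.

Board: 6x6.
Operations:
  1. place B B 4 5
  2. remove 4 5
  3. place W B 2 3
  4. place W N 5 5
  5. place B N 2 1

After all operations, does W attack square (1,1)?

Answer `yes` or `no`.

Answer: no

Derivation:
Op 1: place BB@(4,5)
Op 2: remove (4,5)
Op 3: place WB@(2,3)
Op 4: place WN@(5,5)
Op 5: place BN@(2,1)
Per-piece attacks for W:
  WB@(2,3): attacks (3,4) (4,5) (3,2) (4,1) (5,0) (1,4) (0,5) (1,2) (0,1)
  WN@(5,5): attacks (4,3) (3,4)
W attacks (1,1): no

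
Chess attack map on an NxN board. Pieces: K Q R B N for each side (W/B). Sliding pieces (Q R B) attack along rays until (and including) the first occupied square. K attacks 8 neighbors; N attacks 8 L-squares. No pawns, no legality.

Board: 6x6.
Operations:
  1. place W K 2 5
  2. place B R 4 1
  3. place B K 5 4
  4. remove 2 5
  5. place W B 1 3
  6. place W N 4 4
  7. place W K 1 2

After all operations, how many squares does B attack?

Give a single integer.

Op 1: place WK@(2,5)
Op 2: place BR@(4,1)
Op 3: place BK@(5,4)
Op 4: remove (2,5)
Op 5: place WB@(1,3)
Op 6: place WN@(4,4)
Op 7: place WK@(1,2)
Per-piece attacks for B:
  BR@(4,1): attacks (4,2) (4,3) (4,4) (4,0) (5,1) (3,1) (2,1) (1,1) (0,1) [ray(0,1) blocked at (4,4)]
  BK@(5,4): attacks (5,5) (5,3) (4,4) (4,5) (4,3)
Union (12 distinct): (0,1) (1,1) (2,1) (3,1) (4,0) (4,2) (4,3) (4,4) (4,5) (5,1) (5,3) (5,5)

Answer: 12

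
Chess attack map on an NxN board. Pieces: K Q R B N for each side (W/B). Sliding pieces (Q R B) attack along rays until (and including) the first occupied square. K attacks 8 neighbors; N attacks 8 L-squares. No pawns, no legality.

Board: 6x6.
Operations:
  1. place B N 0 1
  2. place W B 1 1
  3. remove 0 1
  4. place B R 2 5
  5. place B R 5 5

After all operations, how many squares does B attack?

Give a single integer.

Op 1: place BN@(0,1)
Op 2: place WB@(1,1)
Op 3: remove (0,1)
Op 4: place BR@(2,5)
Op 5: place BR@(5,5)
Per-piece attacks for B:
  BR@(2,5): attacks (2,4) (2,3) (2,2) (2,1) (2,0) (3,5) (4,5) (5,5) (1,5) (0,5) [ray(1,0) blocked at (5,5)]
  BR@(5,5): attacks (5,4) (5,3) (5,2) (5,1) (5,0) (4,5) (3,5) (2,5) [ray(-1,0) blocked at (2,5)]
Union (16 distinct): (0,5) (1,5) (2,0) (2,1) (2,2) (2,3) (2,4) (2,5) (3,5) (4,5) (5,0) (5,1) (5,2) (5,3) (5,4) (5,5)

Answer: 16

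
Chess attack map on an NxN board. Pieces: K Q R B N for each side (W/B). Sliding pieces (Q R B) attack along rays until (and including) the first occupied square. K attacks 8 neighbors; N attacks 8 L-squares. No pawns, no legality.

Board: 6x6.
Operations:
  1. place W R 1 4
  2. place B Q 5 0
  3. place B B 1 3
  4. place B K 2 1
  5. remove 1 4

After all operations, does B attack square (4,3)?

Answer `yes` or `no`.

Op 1: place WR@(1,4)
Op 2: place BQ@(5,0)
Op 3: place BB@(1,3)
Op 4: place BK@(2,1)
Op 5: remove (1,4)
Per-piece attacks for B:
  BB@(1,3): attacks (2,4) (3,5) (2,2) (3,1) (4,0) (0,4) (0,2)
  BK@(2,1): attacks (2,2) (2,0) (3,1) (1,1) (3,2) (3,0) (1,2) (1,0)
  BQ@(5,0): attacks (5,1) (5,2) (5,3) (5,4) (5,5) (4,0) (3,0) (2,0) (1,0) (0,0) (4,1) (3,2) (2,3) (1,4) (0,5)
B attacks (4,3): no

Answer: no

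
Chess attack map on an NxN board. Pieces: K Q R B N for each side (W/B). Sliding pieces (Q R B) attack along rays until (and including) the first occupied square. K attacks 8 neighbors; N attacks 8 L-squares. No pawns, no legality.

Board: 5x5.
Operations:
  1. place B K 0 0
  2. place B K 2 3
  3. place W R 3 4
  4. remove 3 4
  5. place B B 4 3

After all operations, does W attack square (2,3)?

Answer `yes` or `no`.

Op 1: place BK@(0,0)
Op 2: place BK@(2,3)
Op 3: place WR@(3,4)
Op 4: remove (3,4)
Op 5: place BB@(4,3)
Per-piece attacks for W:
W attacks (2,3): no

Answer: no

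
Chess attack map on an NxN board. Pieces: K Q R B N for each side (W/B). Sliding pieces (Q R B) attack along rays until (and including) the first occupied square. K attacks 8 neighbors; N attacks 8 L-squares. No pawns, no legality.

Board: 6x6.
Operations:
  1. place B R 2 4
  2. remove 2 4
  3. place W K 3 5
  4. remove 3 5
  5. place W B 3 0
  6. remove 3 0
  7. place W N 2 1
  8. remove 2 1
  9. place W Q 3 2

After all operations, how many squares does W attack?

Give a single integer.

Op 1: place BR@(2,4)
Op 2: remove (2,4)
Op 3: place WK@(3,5)
Op 4: remove (3,5)
Op 5: place WB@(3,0)
Op 6: remove (3,0)
Op 7: place WN@(2,1)
Op 8: remove (2,1)
Op 9: place WQ@(3,2)
Per-piece attacks for W:
  WQ@(3,2): attacks (3,3) (3,4) (3,5) (3,1) (3,0) (4,2) (5,2) (2,2) (1,2) (0,2) (4,3) (5,4) (4,1) (5,0) (2,3) (1,4) (0,5) (2,1) (1,0)
Union (19 distinct): (0,2) (0,5) (1,0) (1,2) (1,4) (2,1) (2,2) (2,3) (3,0) (3,1) (3,3) (3,4) (3,5) (4,1) (4,2) (4,3) (5,0) (5,2) (5,4)

Answer: 19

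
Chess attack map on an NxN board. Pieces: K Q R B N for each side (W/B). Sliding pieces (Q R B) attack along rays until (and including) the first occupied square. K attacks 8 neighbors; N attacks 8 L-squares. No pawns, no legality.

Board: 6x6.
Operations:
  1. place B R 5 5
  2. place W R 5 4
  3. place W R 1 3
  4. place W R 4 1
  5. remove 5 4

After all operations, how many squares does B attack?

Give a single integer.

Op 1: place BR@(5,5)
Op 2: place WR@(5,4)
Op 3: place WR@(1,3)
Op 4: place WR@(4,1)
Op 5: remove (5,4)
Per-piece attacks for B:
  BR@(5,5): attacks (5,4) (5,3) (5,2) (5,1) (5,0) (4,5) (3,5) (2,5) (1,5) (0,5)
Union (10 distinct): (0,5) (1,5) (2,5) (3,5) (4,5) (5,0) (5,1) (5,2) (5,3) (5,4)

Answer: 10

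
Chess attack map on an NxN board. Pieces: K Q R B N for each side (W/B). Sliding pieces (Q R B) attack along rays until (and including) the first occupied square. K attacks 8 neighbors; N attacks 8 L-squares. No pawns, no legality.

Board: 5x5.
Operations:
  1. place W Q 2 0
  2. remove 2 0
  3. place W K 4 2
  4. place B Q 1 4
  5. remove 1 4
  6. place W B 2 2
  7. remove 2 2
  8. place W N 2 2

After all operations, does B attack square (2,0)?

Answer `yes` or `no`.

Answer: no

Derivation:
Op 1: place WQ@(2,0)
Op 2: remove (2,0)
Op 3: place WK@(4,2)
Op 4: place BQ@(1,4)
Op 5: remove (1,4)
Op 6: place WB@(2,2)
Op 7: remove (2,2)
Op 8: place WN@(2,2)
Per-piece attacks for B:
B attacks (2,0): no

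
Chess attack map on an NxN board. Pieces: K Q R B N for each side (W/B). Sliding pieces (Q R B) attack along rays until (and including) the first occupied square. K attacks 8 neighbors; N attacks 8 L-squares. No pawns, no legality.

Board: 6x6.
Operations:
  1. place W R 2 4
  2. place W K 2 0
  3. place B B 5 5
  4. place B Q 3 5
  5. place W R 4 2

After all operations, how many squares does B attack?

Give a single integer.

Op 1: place WR@(2,4)
Op 2: place WK@(2,0)
Op 3: place BB@(5,5)
Op 4: place BQ@(3,5)
Op 5: place WR@(4,2)
Per-piece attacks for B:
  BQ@(3,5): attacks (3,4) (3,3) (3,2) (3,1) (3,0) (4,5) (5,5) (2,5) (1,5) (0,5) (4,4) (5,3) (2,4) [ray(1,0) blocked at (5,5); ray(-1,-1) blocked at (2,4)]
  BB@(5,5): attacks (4,4) (3,3) (2,2) (1,1) (0,0)
Union (16 distinct): (0,0) (0,5) (1,1) (1,5) (2,2) (2,4) (2,5) (3,0) (3,1) (3,2) (3,3) (3,4) (4,4) (4,5) (5,3) (5,5)

Answer: 16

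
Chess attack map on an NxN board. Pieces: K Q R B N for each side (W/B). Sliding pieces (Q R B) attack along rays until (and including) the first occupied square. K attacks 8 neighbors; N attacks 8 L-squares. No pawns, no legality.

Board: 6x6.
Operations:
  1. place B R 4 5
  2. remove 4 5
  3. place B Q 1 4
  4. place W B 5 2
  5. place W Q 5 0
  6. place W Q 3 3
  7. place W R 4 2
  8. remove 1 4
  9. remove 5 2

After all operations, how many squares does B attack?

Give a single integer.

Answer: 0

Derivation:
Op 1: place BR@(4,5)
Op 2: remove (4,5)
Op 3: place BQ@(1,4)
Op 4: place WB@(5,2)
Op 5: place WQ@(5,0)
Op 6: place WQ@(3,3)
Op 7: place WR@(4,2)
Op 8: remove (1,4)
Op 9: remove (5,2)
Per-piece attacks for B:
Union (0 distinct): (none)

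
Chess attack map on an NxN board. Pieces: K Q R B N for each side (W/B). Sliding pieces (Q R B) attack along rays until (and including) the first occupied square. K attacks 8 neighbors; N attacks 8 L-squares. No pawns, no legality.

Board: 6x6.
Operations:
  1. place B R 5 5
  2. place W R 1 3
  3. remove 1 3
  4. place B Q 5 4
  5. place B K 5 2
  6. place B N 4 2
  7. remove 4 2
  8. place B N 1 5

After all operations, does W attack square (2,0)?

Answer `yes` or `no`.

Op 1: place BR@(5,5)
Op 2: place WR@(1,3)
Op 3: remove (1,3)
Op 4: place BQ@(5,4)
Op 5: place BK@(5,2)
Op 6: place BN@(4,2)
Op 7: remove (4,2)
Op 8: place BN@(1,5)
Per-piece attacks for W:
W attacks (2,0): no

Answer: no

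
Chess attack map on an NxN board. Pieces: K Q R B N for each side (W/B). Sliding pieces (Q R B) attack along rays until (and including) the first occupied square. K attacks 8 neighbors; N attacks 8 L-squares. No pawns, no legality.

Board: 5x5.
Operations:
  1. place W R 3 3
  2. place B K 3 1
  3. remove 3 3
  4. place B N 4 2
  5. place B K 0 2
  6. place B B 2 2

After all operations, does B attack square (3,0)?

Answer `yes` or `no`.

Op 1: place WR@(3,3)
Op 2: place BK@(3,1)
Op 3: remove (3,3)
Op 4: place BN@(4,2)
Op 5: place BK@(0,2)
Op 6: place BB@(2,2)
Per-piece attacks for B:
  BK@(0,2): attacks (0,3) (0,1) (1,2) (1,3) (1,1)
  BB@(2,2): attacks (3,3) (4,4) (3,1) (1,3) (0,4) (1,1) (0,0) [ray(1,-1) blocked at (3,1)]
  BK@(3,1): attacks (3,2) (3,0) (4,1) (2,1) (4,2) (4,0) (2,2) (2,0)
  BN@(4,2): attacks (3,4) (2,3) (3,0) (2,1)
B attacks (3,0): yes

Answer: yes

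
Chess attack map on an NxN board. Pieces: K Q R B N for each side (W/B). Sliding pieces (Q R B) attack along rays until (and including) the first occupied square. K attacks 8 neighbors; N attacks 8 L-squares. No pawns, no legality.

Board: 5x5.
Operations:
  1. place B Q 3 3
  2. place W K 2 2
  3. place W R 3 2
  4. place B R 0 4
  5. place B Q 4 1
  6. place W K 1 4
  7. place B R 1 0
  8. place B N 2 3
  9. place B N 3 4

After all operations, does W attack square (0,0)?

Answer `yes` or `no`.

Answer: no

Derivation:
Op 1: place BQ@(3,3)
Op 2: place WK@(2,2)
Op 3: place WR@(3,2)
Op 4: place BR@(0,4)
Op 5: place BQ@(4,1)
Op 6: place WK@(1,4)
Op 7: place BR@(1,0)
Op 8: place BN@(2,3)
Op 9: place BN@(3,4)
Per-piece attacks for W:
  WK@(1,4): attacks (1,3) (2,4) (0,4) (2,3) (0,3)
  WK@(2,2): attacks (2,3) (2,1) (3,2) (1,2) (3,3) (3,1) (1,3) (1,1)
  WR@(3,2): attacks (3,3) (3,1) (3,0) (4,2) (2,2) [ray(0,1) blocked at (3,3); ray(-1,0) blocked at (2,2)]
W attacks (0,0): no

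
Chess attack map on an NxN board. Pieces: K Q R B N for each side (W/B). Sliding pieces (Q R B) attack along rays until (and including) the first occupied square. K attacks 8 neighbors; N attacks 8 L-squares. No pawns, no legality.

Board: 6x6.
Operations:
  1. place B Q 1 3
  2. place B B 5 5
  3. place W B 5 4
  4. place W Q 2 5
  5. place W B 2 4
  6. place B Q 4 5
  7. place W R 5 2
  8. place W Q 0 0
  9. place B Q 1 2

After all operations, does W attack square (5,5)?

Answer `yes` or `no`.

Answer: yes

Derivation:
Op 1: place BQ@(1,3)
Op 2: place BB@(5,5)
Op 3: place WB@(5,4)
Op 4: place WQ@(2,5)
Op 5: place WB@(2,4)
Op 6: place BQ@(4,5)
Op 7: place WR@(5,2)
Op 8: place WQ@(0,0)
Op 9: place BQ@(1,2)
Per-piece attacks for W:
  WQ@(0,0): attacks (0,1) (0,2) (0,3) (0,4) (0,5) (1,0) (2,0) (3,0) (4,0) (5,0) (1,1) (2,2) (3,3) (4,4) (5,5) [ray(1,1) blocked at (5,5)]
  WB@(2,4): attacks (3,5) (3,3) (4,2) (5,1) (1,5) (1,3) [ray(-1,-1) blocked at (1,3)]
  WQ@(2,5): attacks (2,4) (3,5) (4,5) (1,5) (0,5) (3,4) (4,3) (5,2) (1,4) (0,3) [ray(0,-1) blocked at (2,4); ray(1,0) blocked at (4,5); ray(1,-1) blocked at (5,2)]
  WR@(5,2): attacks (5,3) (5,4) (5,1) (5,0) (4,2) (3,2) (2,2) (1,2) [ray(0,1) blocked at (5,4); ray(-1,0) blocked at (1,2)]
  WB@(5,4): attacks (4,5) (4,3) (3,2) (2,1) (1,0) [ray(-1,1) blocked at (4,5)]
W attacks (5,5): yes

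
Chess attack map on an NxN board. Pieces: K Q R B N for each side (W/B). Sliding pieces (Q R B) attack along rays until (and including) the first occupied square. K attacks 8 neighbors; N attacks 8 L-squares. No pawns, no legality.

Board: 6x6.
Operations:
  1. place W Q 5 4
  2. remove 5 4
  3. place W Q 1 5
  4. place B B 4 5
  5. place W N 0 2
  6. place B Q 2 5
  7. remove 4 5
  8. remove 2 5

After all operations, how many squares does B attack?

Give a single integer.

Answer: 0

Derivation:
Op 1: place WQ@(5,4)
Op 2: remove (5,4)
Op 3: place WQ@(1,5)
Op 4: place BB@(4,5)
Op 5: place WN@(0,2)
Op 6: place BQ@(2,5)
Op 7: remove (4,5)
Op 8: remove (2,5)
Per-piece attacks for B:
Union (0 distinct): (none)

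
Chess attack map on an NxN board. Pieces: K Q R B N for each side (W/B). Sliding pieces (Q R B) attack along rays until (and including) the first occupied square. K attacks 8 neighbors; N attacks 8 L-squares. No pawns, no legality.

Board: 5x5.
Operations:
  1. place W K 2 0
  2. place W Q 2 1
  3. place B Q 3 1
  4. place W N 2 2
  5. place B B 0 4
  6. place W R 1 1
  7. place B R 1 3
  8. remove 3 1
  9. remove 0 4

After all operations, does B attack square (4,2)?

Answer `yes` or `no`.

Op 1: place WK@(2,0)
Op 2: place WQ@(2,1)
Op 3: place BQ@(3,1)
Op 4: place WN@(2,2)
Op 5: place BB@(0,4)
Op 6: place WR@(1,1)
Op 7: place BR@(1,3)
Op 8: remove (3,1)
Op 9: remove (0,4)
Per-piece attacks for B:
  BR@(1,3): attacks (1,4) (1,2) (1,1) (2,3) (3,3) (4,3) (0,3) [ray(0,-1) blocked at (1,1)]
B attacks (4,2): no

Answer: no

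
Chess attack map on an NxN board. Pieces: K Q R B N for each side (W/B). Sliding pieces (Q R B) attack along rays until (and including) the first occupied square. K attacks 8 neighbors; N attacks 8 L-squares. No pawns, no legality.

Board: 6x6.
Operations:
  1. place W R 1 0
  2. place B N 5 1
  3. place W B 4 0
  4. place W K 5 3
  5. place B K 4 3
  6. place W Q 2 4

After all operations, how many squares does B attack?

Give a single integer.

Answer: 10

Derivation:
Op 1: place WR@(1,0)
Op 2: place BN@(5,1)
Op 3: place WB@(4,0)
Op 4: place WK@(5,3)
Op 5: place BK@(4,3)
Op 6: place WQ@(2,4)
Per-piece attacks for B:
  BK@(4,3): attacks (4,4) (4,2) (5,3) (3,3) (5,4) (5,2) (3,4) (3,2)
  BN@(5,1): attacks (4,3) (3,2) (3,0)
Union (10 distinct): (3,0) (3,2) (3,3) (3,4) (4,2) (4,3) (4,4) (5,2) (5,3) (5,4)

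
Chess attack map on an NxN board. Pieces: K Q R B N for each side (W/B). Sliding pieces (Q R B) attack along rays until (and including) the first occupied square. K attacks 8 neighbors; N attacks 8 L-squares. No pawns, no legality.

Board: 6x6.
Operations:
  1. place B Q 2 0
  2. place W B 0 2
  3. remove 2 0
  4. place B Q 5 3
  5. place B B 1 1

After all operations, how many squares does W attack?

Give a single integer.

Answer: 4

Derivation:
Op 1: place BQ@(2,0)
Op 2: place WB@(0,2)
Op 3: remove (2,0)
Op 4: place BQ@(5,3)
Op 5: place BB@(1,1)
Per-piece attacks for W:
  WB@(0,2): attacks (1,3) (2,4) (3,5) (1,1) [ray(1,-1) blocked at (1,1)]
Union (4 distinct): (1,1) (1,3) (2,4) (3,5)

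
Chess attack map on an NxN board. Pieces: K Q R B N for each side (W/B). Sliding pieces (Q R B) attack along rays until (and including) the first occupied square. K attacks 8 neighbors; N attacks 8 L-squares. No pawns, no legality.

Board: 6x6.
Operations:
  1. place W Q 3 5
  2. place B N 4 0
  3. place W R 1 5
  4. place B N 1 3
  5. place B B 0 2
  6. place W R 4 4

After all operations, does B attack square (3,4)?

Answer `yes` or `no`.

Answer: yes

Derivation:
Op 1: place WQ@(3,5)
Op 2: place BN@(4,0)
Op 3: place WR@(1,5)
Op 4: place BN@(1,3)
Op 5: place BB@(0,2)
Op 6: place WR@(4,4)
Per-piece attacks for B:
  BB@(0,2): attacks (1,3) (1,1) (2,0) [ray(1,1) blocked at (1,3)]
  BN@(1,3): attacks (2,5) (3,4) (0,5) (2,1) (3,2) (0,1)
  BN@(4,0): attacks (5,2) (3,2) (2,1)
B attacks (3,4): yes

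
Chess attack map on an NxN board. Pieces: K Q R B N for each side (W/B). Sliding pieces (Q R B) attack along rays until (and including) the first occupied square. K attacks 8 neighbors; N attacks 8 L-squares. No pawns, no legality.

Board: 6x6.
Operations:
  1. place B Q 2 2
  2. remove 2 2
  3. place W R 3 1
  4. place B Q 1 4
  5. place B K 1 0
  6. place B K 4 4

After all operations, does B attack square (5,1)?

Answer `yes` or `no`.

Answer: no

Derivation:
Op 1: place BQ@(2,2)
Op 2: remove (2,2)
Op 3: place WR@(3,1)
Op 4: place BQ@(1,4)
Op 5: place BK@(1,0)
Op 6: place BK@(4,4)
Per-piece attacks for B:
  BK@(1,0): attacks (1,1) (2,0) (0,0) (2,1) (0,1)
  BQ@(1,4): attacks (1,5) (1,3) (1,2) (1,1) (1,0) (2,4) (3,4) (4,4) (0,4) (2,5) (2,3) (3,2) (4,1) (5,0) (0,5) (0,3) [ray(0,-1) blocked at (1,0); ray(1,0) blocked at (4,4)]
  BK@(4,4): attacks (4,5) (4,3) (5,4) (3,4) (5,5) (5,3) (3,5) (3,3)
B attacks (5,1): no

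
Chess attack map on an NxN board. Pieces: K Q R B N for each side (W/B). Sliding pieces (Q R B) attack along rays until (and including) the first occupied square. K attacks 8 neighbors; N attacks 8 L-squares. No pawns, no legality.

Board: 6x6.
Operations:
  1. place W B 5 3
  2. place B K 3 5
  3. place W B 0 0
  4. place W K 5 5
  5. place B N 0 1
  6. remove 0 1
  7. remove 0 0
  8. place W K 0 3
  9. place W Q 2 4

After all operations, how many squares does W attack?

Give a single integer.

Op 1: place WB@(5,3)
Op 2: place BK@(3,5)
Op 3: place WB@(0,0)
Op 4: place WK@(5,5)
Op 5: place BN@(0,1)
Op 6: remove (0,1)
Op 7: remove (0,0)
Op 8: place WK@(0,3)
Op 9: place WQ@(2,4)
Per-piece attacks for W:
  WK@(0,3): attacks (0,4) (0,2) (1,3) (1,4) (1,2)
  WQ@(2,4): attacks (2,5) (2,3) (2,2) (2,1) (2,0) (3,4) (4,4) (5,4) (1,4) (0,4) (3,5) (3,3) (4,2) (5,1) (1,5) (1,3) (0,2) [ray(1,1) blocked at (3,5)]
  WB@(5,3): attacks (4,4) (3,5) (4,2) (3,1) (2,0) [ray(-1,1) blocked at (3,5)]
  WK@(5,5): attacks (5,4) (4,5) (4,4)
Union (20 distinct): (0,2) (0,4) (1,2) (1,3) (1,4) (1,5) (2,0) (2,1) (2,2) (2,3) (2,5) (3,1) (3,3) (3,4) (3,5) (4,2) (4,4) (4,5) (5,1) (5,4)

Answer: 20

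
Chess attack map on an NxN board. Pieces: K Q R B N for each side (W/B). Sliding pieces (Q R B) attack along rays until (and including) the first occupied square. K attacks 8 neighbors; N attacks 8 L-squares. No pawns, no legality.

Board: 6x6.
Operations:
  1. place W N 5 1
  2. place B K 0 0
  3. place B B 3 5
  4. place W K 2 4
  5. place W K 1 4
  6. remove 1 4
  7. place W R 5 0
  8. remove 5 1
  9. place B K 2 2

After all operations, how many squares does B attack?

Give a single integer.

Op 1: place WN@(5,1)
Op 2: place BK@(0,0)
Op 3: place BB@(3,5)
Op 4: place WK@(2,4)
Op 5: place WK@(1,4)
Op 6: remove (1,4)
Op 7: place WR@(5,0)
Op 8: remove (5,1)
Op 9: place BK@(2,2)
Per-piece attacks for B:
  BK@(0,0): attacks (0,1) (1,0) (1,1)
  BK@(2,2): attacks (2,3) (2,1) (3,2) (1,2) (3,3) (3,1) (1,3) (1,1)
  BB@(3,5): attacks (4,4) (5,3) (2,4) [ray(-1,-1) blocked at (2,4)]
Union (13 distinct): (0,1) (1,0) (1,1) (1,2) (1,3) (2,1) (2,3) (2,4) (3,1) (3,2) (3,3) (4,4) (5,3)

Answer: 13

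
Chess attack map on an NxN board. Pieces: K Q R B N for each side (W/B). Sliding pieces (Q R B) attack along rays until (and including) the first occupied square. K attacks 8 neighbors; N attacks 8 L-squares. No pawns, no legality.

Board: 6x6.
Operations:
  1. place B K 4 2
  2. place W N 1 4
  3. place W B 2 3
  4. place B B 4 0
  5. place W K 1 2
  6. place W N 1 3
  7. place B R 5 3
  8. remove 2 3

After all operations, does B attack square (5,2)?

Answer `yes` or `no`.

Op 1: place BK@(4,2)
Op 2: place WN@(1,4)
Op 3: place WB@(2,3)
Op 4: place BB@(4,0)
Op 5: place WK@(1,2)
Op 6: place WN@(1,3)
Op 7: place BR@(5,3)
Op 8: remove (2,3)
Per-piece attacks for B:
  BB@(4,0): attacks (5,1) (3,1) (2,2) (1,3) [ray(-1,1) blocked at (1,3)]
  BK@(4,2): attacks (4,3) (4,1) (5,2) (3,2) (5,3) (5,1) (3,3) (3,1)
  BR@(5,3): attacks (5,4) (5,5) (5,2) (5,1) (5,0) (4,3) (3,3) (2,3) (1,3) [ray(-1,0) blocked at (1,3)]
B attacks (5,2): yes

Answer: yes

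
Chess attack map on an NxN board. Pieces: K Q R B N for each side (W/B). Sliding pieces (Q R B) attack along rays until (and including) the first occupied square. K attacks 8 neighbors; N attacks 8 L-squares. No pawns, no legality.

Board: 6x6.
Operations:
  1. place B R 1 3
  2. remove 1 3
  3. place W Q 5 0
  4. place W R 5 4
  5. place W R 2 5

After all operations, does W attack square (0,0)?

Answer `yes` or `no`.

Answer: yes

Derivation:
Op 1: place BR@(1,3)
Op 2: remove (1,3)
Op 3: place WQ@(5,0)
Op 4: place WR@(5,4)
Op 5: place WR@(2,5)
Per-piece attacks for W:
  WR@(2,5): attacks (2,4) (2,3) (2,2) (2,1) (2,0) (3,5) (4,5) (5,5) (1,5) (0,5)
  WQ@(5,0): attacks (5,1) (5,2) (5,3) (5,4) (4,0) (3,0) (2,0) (1,0) (0,0) (4,1) (3,2) (2,3) (1,4) (0,5) [ray(0,1) blocked at (5,4)]
  WR@(5,4): attacks (5,5) (5,3) (5,2) (5,1) (5,0) (4,4) (3,4) (2,4) (1,4) (0,4) [ray(0,-1) blocked at (5,0)]
W attacks (0,0): yes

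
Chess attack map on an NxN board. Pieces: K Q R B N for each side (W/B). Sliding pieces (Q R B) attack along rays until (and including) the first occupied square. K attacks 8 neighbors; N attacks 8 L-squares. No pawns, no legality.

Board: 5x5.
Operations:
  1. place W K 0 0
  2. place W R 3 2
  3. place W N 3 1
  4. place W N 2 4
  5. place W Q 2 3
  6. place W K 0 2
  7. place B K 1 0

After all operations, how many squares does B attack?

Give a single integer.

Answer: 5

Derivation:
Op 1: place WK@(0,0)
Op 2: place WR@(3,2)
Op 3: place WN@(3,1)
Op 4: place WN@(2,4)
Op 5: place WQ@(2,3)
Op 6: place WK@(0,2)
Op 7: place BK@(1,0)
Per-piece attacks for B:
  BK@(1,0): attacks (1,1) (2,0) (0,0) (2,1) (0,1)
Union (5 distinct): (0,0) (0,1) (1,1) (2,0) (2,1)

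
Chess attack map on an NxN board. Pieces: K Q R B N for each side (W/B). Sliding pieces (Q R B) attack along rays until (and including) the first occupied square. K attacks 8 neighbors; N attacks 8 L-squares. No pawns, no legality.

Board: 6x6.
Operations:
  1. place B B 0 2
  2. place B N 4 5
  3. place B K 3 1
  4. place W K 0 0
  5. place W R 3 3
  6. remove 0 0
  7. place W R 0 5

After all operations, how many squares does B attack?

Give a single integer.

Op 1: place BB@(0,2)
Op 2: place BN@(4,5)
Op 3: place BK@(3,1)
Op 4: place WK@(0,0)
Op 5: place WR@(3,3)
Op 6: remove (0,0)
Op 7: place WR@(0,5)
Per-piece attacks for B:
  BB@(0,2): attacks (1,3) (2,4) (3,5) (1,1) (2,0)
  BK@(3,1): attacks (3,2) (3,0) (4,1) (2,1) (4,2) (4,0) (2,2) (2,0)
  BN@(4,5): attacks (5,3) (3,3) (2,4)
Union (14 distinct): (1,1) (1,3) (2,0) (2,1) (2,2) (2,4) (3,0) (3,2) (3,3) (3,5) (4,0) (4,1) (4,2) (5,3)

Answer: 14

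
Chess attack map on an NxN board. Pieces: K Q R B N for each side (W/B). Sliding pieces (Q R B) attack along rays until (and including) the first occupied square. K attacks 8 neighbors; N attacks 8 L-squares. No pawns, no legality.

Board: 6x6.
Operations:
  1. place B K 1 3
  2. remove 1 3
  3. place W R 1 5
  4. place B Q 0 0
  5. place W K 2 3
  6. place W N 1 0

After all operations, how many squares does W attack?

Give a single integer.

Answer: 17

Derivation:
Op 1: place BK@(1,3)
Op 2: remove (1,3)
Op 3: place WR@(1,5)
Op 4: place BQ@(0,0)
Op 5: place WK@(2,3)
Op 6: place WN@(1,0)
Per-piece attacks for W:
  WN@(1,0): attacks (2,2) (3,1) (0,2)
  WR@(1,5): attacks (1,4) (1,3) (1,2) (1,1) (1,0) (2,5) (3,5) (4,5) (5,5) (0,5) [ray(0,-1) blocked at (1,0)]
  WK@(2,3): attacks (2,4) (2,2) (3,3) (1,3) (3,4) (3,2) (1,4) (1,2)
Union (17 distinct): (0,2) (0,5) (1,0) (1,1) (1,2) (1,3) (1,4) (2,2) (2,4) (2,5) (3,1) (3,2) (3,3) (3,4) (3,5) (4,5) (5,5)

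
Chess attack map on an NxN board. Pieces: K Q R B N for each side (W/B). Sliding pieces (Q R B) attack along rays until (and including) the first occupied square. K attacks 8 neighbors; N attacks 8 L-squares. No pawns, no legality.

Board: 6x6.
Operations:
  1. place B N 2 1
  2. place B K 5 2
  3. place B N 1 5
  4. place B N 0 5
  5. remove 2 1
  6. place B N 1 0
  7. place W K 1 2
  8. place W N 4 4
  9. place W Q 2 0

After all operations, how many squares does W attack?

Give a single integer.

Op 1: place BN@(2,1)
Op 2: place BK@(5,2)
Op 3: place BN@(1,5)
Op 4: place BN@(0,5)
Op 5: remove (2,1)
Op 6: place BN@(1,0)
Op 7: place WK@(1,2)
Op 8: place WN@(4,4)
Op 9: place WQ@(2,0)
Per-piece attacks for W:
  WK@(1,2): attacks (1,3) (1,1) (2,2) (0,2) (2,3) (2,1) (0,3) (0,1)
  WQ@(2,0): attacks (2,1) (2,2) (2,3) (2,4) (2,5) (3,0) (4,0) (5,0) (1,0) (3,1) (4,2) (5,3) (1,1) (0,2) [ray(-1,0) blocked at (1,0)]
  WN@(4,4): attacks (2,5) (5,2) (3,2) (2,3)
Union (19 distinct): (0,1) (0,2) (0,3) (1,0) (1,1) (1,3) (2,1) (2,2) (2,3) (2,4) (2,5) (3,0) (3,1) (3,2) (4,0) (4,2) (5,0) (5,2) (5,3)

Answer: 19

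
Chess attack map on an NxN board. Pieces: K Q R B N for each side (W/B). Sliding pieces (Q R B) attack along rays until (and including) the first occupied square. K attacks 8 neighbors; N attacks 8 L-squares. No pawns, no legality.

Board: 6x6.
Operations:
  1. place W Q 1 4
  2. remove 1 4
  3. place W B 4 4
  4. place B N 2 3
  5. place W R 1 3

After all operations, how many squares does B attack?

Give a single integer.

Op 1: place WQ@(1,4)
Op 2: remove (1,4)
Op 3: place WB@(4,4)
Op 4: place BN@(2,3)
Op 5: place WR@(1,3)
Per-piece attacks for B:
  BN@(2,3): attacks (3,5) (4,4) (1,5) (0,4) (3,1) (4,2) (1,1) (0,2)
Union (8 distinct): (0,2) (0,4) (1,1) (1,5) (3,1) (3,5) (4,2) (4,4)

Answer: 8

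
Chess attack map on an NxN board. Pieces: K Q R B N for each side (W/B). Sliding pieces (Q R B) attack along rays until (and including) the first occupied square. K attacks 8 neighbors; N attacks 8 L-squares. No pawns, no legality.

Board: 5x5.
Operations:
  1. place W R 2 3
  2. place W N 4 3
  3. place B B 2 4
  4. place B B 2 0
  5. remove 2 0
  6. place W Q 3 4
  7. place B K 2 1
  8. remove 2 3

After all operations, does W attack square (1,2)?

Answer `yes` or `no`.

Op 1: place WR@(2,3)
Op 2: place WN@(4,3)
Op 3: place BB@(2,4)
Op 4: place BB@(2,0)
Op 5: remove (2,0)
Op 6: place WQ@(3,4)
Op 7: place BK@(2,1)
Op 8: remove (2,3)
Per-piece attacks for W:
  WQ@(3,4): attacks (3,3) (3,2) (3,1) (3,0) (4,4) (2,4) (4,3) (2,3) (1,2) (0,1) [ray(-1,0) blocked at (2,4); ray(1,-1) blocked at (4,3)]
  WN@(4,3): attacks (2,4) (3,1) (2,2)
W attacks (1,2): yes

Answer: yes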